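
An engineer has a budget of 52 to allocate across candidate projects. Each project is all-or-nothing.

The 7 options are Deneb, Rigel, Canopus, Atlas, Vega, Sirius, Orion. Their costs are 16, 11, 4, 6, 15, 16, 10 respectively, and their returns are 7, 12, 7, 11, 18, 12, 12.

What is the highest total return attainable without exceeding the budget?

This is a 0-1 knapsack instance.
Allowing fractional choices, the relaxed optimum would be about 64.5, but projects are indivisible.
Rigel + Canopus + Atlas + Vega + Sirius: cost 11 + 4 + 6 + 15 + 16 = 52 ≤ 52, return 12 + 7 + 11 + 18 + 12 = 60.
Rigel + Canopus + Atlas + Vega + Orion: cost 11 + 4 + 6 + 15 + 10 = 46 ≤ 52, return 12 + 7 + 11 + 18 + 12 = 60.
Canopus + Atlas + Vega + Sirius + Orion: cost 4 + 6 + 15 + 16 + 10 = 51 ≤ 52, return 7 + 11 + 18 + 12 + 12 = 60.
The maximum return is 60; one optimal choice is Rigel, Canopus, Atlas, Vega, and Orion.

60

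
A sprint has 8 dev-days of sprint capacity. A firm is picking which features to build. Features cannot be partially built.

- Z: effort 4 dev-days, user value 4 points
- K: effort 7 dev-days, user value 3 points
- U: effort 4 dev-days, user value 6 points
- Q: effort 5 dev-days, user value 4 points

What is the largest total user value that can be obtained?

10

Z + U: effort 4 + 4 = 8 ≤ 8, user value 4 + 6 = 10.
U: effort 4 ≤ 8, user value 6.
Z: effort 4 ≤ 8, user value 4.
Best is Z and U with total user value 10.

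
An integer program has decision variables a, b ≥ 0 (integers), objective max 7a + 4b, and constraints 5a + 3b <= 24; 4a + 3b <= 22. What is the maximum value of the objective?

(a,b)=(3,3): 5·3+3·3=24≤24, 4·3+3·3=21≤22, objective 33.
(a,b)=(4,1): 5·4+3·1=23≤24, 4·4+3·1=19≤22, objective 32.
(a,b)=(2,4): 5·2+3·4=22≤24, 4·2+3·4=20≤22, objective 30.
No feasible integer point exceeds 33.

33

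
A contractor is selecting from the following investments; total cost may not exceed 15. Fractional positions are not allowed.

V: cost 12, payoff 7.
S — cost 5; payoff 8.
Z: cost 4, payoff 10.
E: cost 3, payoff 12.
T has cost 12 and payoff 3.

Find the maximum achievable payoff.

30

Allowing fractional choices, the relaxed optimum would be about 31.8, but investments are indivisible.
S + Z + E: cost 5 + 4 + 3 = 12 ≤ 15, payoff 8 + 10 + 12 = 30.
S + E: cost 5 + 3 = 8 ≤ 15, payoff 8 + 12 = 20.
Z + E: cost 4 + 3 = 7 ≤ 15, payoff 10 + 12 = 22.
Best is S, Z, and E with total payoff 30.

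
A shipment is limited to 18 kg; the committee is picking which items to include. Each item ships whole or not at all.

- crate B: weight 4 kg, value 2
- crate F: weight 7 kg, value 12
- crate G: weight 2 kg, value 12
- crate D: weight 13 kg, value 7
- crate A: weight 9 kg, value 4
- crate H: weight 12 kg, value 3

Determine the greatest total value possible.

crate F + crate G + crate A: weight 7 + 2 + 9 = 18 ≤ 18, value 12 + 12 + 4 = 28.
crate F + crate G: weight 7 + 2 = 9 ≤ 18, value 12 + 12 = 24.
crate B + crate F + crate G: weight 4 + 7 + 2 = 13 ≤ 18, value 2 + 12 + 12 = 26.
Best is crate F, crate G, and crate A with total value 28.

28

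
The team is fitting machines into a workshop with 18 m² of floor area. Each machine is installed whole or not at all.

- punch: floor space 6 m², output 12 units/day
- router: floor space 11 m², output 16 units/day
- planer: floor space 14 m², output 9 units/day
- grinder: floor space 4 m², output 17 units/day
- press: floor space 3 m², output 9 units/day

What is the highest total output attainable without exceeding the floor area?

punch + grinder + press: floor space 6 + 4 + 3 = 13 ≤ 18, output 12 + 17 + 9 = 38.
router + grinder: floor space 11 + 4 = 15 ≤ 18, output 16 + 17 = 33.
router + grinder + press: floor space 11 + 4 + 3 = 18 ≤ 18, output 16 + 17 + 9 = 42.
Best is router, grinder, and press with total output 42.

42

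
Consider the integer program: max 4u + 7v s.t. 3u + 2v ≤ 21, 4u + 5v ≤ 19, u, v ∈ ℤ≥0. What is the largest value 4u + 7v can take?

Relaxing integrality, the LP optimum is 26.60 at (u,v) = (0, 3.8), which is not an integer point.
(u,v)=(1,3): 3·1+2·3=9≤21, 4·1+5·3=19≤19, objective 25.
(u,v)=(2,2): 3·2+2·2=10≤21, 4·2+5·2=18≤19, objective 22.
(u,v)=(0,3): 3·0+2·3=6≤21, 4·0+5·3=15≤19, objective 21.
Maximum is 25 at (u,v)=(1,3).

25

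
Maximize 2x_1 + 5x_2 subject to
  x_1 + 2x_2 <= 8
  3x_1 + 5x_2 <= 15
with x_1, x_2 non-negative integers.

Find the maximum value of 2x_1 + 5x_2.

15

(x_1,x_2)=(0,3) is feasible, giving 15.
(x_1,x_2)=(1,2) is feasible, giving 12.
(x_1,x_2)=(0,2) is feasible, giving 10.
No feasible integer point exceeds 15.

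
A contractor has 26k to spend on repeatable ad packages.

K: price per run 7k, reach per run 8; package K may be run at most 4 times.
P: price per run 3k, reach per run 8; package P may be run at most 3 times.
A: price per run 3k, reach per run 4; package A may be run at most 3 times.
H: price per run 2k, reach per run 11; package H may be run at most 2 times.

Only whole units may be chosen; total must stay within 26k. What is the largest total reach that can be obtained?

H has the best ratio (11/2); taking only H gives at most 2×11 = 22 (stopped by the supply cap of 2).
Mixing does better — 1×K, 3×P, 2×A, and 2×H: price 26 ≤ 26, reach 1·8 + 3·8 + 2·4 + 2·11 = 62.

62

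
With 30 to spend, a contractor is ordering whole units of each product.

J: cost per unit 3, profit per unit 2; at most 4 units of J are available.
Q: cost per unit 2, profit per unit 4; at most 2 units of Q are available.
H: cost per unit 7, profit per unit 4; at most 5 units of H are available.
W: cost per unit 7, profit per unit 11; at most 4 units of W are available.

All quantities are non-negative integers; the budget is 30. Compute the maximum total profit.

48

4×W: cost 28 ≤ 30, profit 4·11 = 44.
1×Q and 4×W: cost 30 ≤ 30, profit 1·4 + 4·11 = 48.
Best is 48.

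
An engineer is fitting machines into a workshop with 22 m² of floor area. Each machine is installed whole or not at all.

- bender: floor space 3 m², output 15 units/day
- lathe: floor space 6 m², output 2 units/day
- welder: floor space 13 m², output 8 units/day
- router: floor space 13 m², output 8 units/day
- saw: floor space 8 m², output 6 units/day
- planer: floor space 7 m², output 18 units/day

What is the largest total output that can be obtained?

39

bender + lathe + planer: floor space 3 + 6 + 7 = 16 ≤ 22, output 15 + 2 + 18 = 35.
bender + saw + planer: floor space 3 + 8 + 7 = 18 ≤ 22, output 15 + 6 + 18 = 39.
bender + planer: floor space 3 + 7 = 10 ≤ 22, output 15 + 18 = 33.
Best is bender, saw, and planer with total output 39.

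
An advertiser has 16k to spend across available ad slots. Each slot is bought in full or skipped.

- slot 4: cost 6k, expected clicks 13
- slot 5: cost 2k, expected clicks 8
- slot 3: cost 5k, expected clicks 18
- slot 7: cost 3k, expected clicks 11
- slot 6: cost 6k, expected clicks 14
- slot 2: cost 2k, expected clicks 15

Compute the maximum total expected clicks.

58

Take slot 3, slot 7, slot 6, and slot 2: cost 5 + 3 + 6 + 2 = 16 ≤ 16, expected clicks 18 + 11 + 14 + 15 = 58.
No other feasible combination does better.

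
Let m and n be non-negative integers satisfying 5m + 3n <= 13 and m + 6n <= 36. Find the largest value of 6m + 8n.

32

The continuous relaxation peaks at (0, 4.33) with value 34.67; rounding to a feasible lattice point costs some objective.
(m,n)=(0,4): 5·0+3·4=12≤13, 1·0+6·4=24≤36, objective 32.
(m,n)=(0,3): 5·0+3·3=9≤13, 1·0+6·3=18≤36, objective 24.
The best lattice point is (0,4), giving 32.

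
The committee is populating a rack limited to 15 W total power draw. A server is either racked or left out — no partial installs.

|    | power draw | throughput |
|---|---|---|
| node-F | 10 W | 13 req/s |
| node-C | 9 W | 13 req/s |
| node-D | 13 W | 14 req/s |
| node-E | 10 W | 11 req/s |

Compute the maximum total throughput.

Allowing fractional choices, the relaxed optimum would be about 20.8, but servers are indivisible.
node-C: power draw 9 ≤ 15, throughput 13.
node-F: power draw 10 ≤ 15, throughput 13.
node-D: power draw 13 ≤ 15, throughput 14.
Best is node-D with total throughput 14.

14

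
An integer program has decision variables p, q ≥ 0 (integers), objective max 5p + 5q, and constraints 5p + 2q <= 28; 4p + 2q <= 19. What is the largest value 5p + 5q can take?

The continuous relaxation peaks at (0, 9.5) with value 47.50; rounding to a feasible lattice point costs some objective.
(p,q)=(0,9): 5·0+2·9=18≤28, 4·0+2·9=18≤19, objective 45.
(p,q)=(0,8): 5·0+2·8=16≤28, 4·0+2·8=16≤19, objective 40.
Maximum is 45 at (p,q)=(0,9).

45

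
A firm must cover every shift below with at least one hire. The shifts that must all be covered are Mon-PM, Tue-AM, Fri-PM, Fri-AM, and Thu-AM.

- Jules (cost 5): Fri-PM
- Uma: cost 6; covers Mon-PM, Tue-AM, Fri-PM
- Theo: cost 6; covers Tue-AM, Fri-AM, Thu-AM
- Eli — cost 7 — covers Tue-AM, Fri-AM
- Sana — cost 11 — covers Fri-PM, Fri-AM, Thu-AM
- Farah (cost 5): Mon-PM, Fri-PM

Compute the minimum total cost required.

This is an integer covering problem.
The greedy cost-per-new-shift heuristic would pick Uma and Theo for 12, but a cheaper cover exists.
Choose Theo and Farah: together they cover Mon-PM, Tue-AM, Fri-PM, Fri-AM, Thu-AM — every shift.
Total cost: 6 + 5 = 11.
No cover costs less than 11.

11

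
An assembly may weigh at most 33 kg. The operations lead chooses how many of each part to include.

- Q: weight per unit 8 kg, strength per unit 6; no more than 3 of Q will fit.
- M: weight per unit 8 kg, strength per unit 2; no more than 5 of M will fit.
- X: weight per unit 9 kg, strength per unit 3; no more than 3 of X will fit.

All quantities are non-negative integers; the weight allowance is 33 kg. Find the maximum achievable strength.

21

Q has the best ratio (6/8); taking only Q gives at most 3×6 = 18 (stopped by the supply cap of 3).
Mixing does better — 3×Q and 1×X: weight 33 ≤ 33, strength 3·6 + 1·3 = 21.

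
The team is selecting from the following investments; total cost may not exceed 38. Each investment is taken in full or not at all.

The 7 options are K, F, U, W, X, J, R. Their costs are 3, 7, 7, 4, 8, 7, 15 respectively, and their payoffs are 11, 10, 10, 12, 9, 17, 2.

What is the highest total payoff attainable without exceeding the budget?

69

Take K, F, U, W, X, and J: cost 3 + 7 + 7 + 4 + 8 + 7 = 36 ≤ 38, payoff 11 + 10 + 10 + 12 + 9 + 17 = 69.
No other feasible combination does better.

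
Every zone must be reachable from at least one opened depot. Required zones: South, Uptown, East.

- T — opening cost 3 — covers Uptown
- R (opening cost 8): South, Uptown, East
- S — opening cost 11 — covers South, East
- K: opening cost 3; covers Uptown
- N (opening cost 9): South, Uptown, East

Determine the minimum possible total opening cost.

R alone covers South, Uptown, East — every zone.
Total opening cost: 8.
No cover costs less than 8.

8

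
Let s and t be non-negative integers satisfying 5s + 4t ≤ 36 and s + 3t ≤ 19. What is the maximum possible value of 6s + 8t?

58

(s,t)=(3,5): 5·3+4·5=35≤36, 1·3+3·5=18≤19, objective 58.
(s,t)=(4,4): 5·4+4·4=36≤36, 1·4+3·4=16≤19, objective 56.
(s,t)=(1,6): 5·1+4·6=29≤36, 1·1+3·6=19≤19, objective 54.
Maximum is 58 at (s,t)=(3,5).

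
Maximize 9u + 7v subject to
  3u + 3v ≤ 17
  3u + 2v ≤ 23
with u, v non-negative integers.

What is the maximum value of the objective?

(u,v)=(5,0) is feasible, giving 45.
(u,v)=(4,1) is feasible, giving 43.
(u,v)=(4,0) is feasible, giving 36.
Maximum is 45 at (u,v)=(5,0).

45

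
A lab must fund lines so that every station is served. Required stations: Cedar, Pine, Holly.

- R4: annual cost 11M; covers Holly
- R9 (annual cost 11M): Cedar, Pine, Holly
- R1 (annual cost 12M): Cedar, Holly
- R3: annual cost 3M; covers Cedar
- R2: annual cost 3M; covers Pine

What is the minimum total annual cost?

11

The greedy cost-per-new-station heuristic would pick R3, R2, and R4 for 17, but a cheaper cover exists.
R9 alone covers Cedar, Pine, Holly — every station.
Total annual cost: 11.
No cover costs less than 11.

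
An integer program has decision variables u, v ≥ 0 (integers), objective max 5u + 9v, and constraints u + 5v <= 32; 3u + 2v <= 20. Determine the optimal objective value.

(u,v)=(2,6): 1·2+5·6=32≤32, 3·2+2·6=18≤20, objective 64.
(u,v)=(3,5): 1·3+5·5=28≤32, 3·3+2·5=19≤20, objective 60.
(u,v)=(1,6): 1·1+5·6=31≤32, 3·1+2·6=15≤20, objective 59.
The best lattice point is (2,6), giving 64.

64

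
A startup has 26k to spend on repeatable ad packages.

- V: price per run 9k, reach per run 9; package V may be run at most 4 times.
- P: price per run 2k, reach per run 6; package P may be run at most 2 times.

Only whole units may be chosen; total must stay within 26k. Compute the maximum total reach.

P has the best ratio (6/2); taking only P gives at most 2×6 = 12 (stopped by the supply cap of 2).
Mixing does better — 2×V and 2×P: price 22 ≤ 26, reach 2·9 + 2·6 = 30.

30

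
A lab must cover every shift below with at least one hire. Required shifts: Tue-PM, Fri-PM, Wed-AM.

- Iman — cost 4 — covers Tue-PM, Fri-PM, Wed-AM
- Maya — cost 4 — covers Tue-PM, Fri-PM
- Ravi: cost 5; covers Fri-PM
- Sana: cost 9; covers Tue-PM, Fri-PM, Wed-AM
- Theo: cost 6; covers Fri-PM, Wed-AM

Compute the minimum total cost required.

Iman alone covers Tue-PM, Fri-PM, Wed-AM — every shift.
Total cost: 4.
No cover costs less than 4.

4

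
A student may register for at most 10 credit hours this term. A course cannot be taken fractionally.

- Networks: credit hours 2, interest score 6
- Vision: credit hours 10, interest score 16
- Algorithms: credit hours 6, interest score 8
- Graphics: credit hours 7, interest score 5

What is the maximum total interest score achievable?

Networks + Algorithms: credit hours 2 + 6 = 8 ≤ 10, interest score 6 + 8 = 14.
Networks + Graphics: credit hours 2 + 7 = 9 ≤ 10, interest score 6 + 5 = 11.
Vision: credit hours 10 ≤ 10, interest score 16.
Best is Vision with total interest score 16.

16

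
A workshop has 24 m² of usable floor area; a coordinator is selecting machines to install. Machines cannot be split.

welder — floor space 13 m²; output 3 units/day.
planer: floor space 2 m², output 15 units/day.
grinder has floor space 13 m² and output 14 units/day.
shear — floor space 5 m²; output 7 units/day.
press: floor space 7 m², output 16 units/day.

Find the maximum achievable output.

45

Treat it as a binary knapsack problem.
Take planer, grinder, and press: floor space 2 + 13 + 7 = 22 ≤ 24, output 15 + 14 + 16 = 45.
No other feasible combination does better.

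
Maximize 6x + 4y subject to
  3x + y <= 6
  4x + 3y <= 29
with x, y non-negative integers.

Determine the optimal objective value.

24

(x,y)=(0,6): 3·0+1·6=6≤6, 4·0+3·6=18≤29, objective 24.
(x,y)=(0,5): 3·0+1·5=5≤6, 4·0+3·5=15≤29, objective 20.
No feasible integer point exceeds 24.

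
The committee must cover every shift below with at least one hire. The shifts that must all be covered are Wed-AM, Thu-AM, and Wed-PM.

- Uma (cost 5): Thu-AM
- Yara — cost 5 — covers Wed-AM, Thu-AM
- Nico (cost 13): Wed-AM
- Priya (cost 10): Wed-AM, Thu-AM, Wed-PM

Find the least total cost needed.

10

The greedy cost-per-new-shift heuristic would pick Yara and Priya for 15, but a cheaper cover exists.
Priya alone covers Wed-AM, Thu-AM, Wed-PM — every shift.
Total cost: 10.
No cover costs less than 10.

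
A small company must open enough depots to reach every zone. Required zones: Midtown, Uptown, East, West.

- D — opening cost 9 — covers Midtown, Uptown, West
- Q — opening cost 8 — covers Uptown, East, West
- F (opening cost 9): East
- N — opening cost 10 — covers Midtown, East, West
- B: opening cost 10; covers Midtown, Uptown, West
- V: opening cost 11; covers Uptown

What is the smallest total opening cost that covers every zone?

17

This is a weighted set-cover instance.
Choose D and Q: together they cover Midtown, Uptown, East, West — every zone.
Total opening cost: 9 + 8 = 17.
No cover costs less than 17.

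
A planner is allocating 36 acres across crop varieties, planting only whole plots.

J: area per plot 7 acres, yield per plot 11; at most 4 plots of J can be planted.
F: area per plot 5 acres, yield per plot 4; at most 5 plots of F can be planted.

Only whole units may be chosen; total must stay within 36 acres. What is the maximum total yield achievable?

48

This is a bounded integer knapsack.
J has the best ratio (11/7); taking only J gives at most 4×11 = 44 (stopped by the supply cap of 4).
Mixing does better — 4×J and 1×F: area 33 ≤ 36, yield 4·11 + 1·4 = 48.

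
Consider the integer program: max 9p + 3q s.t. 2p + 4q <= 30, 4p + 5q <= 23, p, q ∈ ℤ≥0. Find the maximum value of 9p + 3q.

45

(p,q)=(5,0): 2·5+4·0=10≤30, 4·5+5·0=20≤23, objective 45.
(p,q)=(4,1): 2·4+4·1=12≤30, 4·4+5·1=21≤23, objective 39.
Maximum is 45 at (p,q)=(5,0).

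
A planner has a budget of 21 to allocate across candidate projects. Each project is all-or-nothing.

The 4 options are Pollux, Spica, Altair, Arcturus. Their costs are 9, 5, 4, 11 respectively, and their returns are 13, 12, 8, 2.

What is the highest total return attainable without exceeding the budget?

33

Allowing fractional choices, the relaxed optimum would be about 33.5, but projects are indivisible.
Pollux + Spica + Altair: cost 9 + 5 + 4 = 18 ≤ 21, return 13 + 12 + 8 = 33.
Pollux + Spica: cost 9 + 5 = 14 ≤ 21, return 13 + 12 = 25.
Best is Pollux, Spica, and Altair with total return 33.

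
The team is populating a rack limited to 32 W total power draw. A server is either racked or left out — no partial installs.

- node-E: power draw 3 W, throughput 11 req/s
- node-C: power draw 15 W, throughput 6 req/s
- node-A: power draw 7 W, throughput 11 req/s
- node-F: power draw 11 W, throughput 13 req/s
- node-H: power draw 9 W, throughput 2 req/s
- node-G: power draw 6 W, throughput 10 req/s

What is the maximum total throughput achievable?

45

Allowing fractional choices, the relaxed optimum would be about 47.0, but servers are indivisible.
node-E + node-A + node-F + node-H: power draw 3 + 7 + 11 + 9 = 30 ≤ 32, throughput 11 + 11 + 13 + 2 = 37.
node-E + node-C + node-A + node-G: power draw 3 + 15 + 7 + 6 = 31 ≤ 32, throughput 11 + 6 + 11 + 10 = 38.
node-E + node-A + node-F + node-G: power draw 3 + 7 + 11 + 6 = 27 ≤ 32, throughput 11 + 11 + 13 + 10 = 45.
Best is node-E, node-A, node-F, and node-G with total throughput 45.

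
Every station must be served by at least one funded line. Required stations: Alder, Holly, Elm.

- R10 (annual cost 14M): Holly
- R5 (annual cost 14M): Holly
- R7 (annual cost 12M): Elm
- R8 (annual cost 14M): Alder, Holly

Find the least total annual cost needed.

Choose R7 and R8: together they cover Alder, Holly, Elm — every station.
Total annual cost: 12 + 14 = 26.
No cover costs less than 26.

26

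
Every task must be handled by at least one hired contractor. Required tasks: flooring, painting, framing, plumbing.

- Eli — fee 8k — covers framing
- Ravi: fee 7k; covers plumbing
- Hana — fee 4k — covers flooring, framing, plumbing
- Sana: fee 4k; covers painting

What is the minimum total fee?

Choose Hana and Sana: together they cover flooring, painting, framing, plumbing — every task.
Total fee: 4 + 4 = 8.
No cover costs less than 8.

8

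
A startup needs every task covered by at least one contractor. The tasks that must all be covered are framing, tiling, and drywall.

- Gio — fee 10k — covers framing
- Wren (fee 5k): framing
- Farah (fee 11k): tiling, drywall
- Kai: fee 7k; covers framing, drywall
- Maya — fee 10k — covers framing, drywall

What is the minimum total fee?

16

The greedy cost-per-new-task heuristic would pick Kai and Farah for 18, but a cheaper cover exists.
Choose Wren and Farah: together they cover framing, tiling, drywall — every task.
Total fee: 5 + 11 = 16.
No cover costs less than 16.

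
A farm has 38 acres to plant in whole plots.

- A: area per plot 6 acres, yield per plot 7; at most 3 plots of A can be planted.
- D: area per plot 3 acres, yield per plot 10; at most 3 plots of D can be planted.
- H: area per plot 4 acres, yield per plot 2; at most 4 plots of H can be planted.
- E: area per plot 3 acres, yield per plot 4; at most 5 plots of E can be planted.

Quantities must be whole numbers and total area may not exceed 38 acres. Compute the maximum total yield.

This is a bounded integer knapsack.
D has the best ratio (10/3); taking only D gives at most 3×10 = 30 (stopped by the supply cap of 3).
Mixing does better — 2×A, 3×D, and 5×E: area 36 ≤ 38, yield 2·7 + 3·10 + 5·4 = 64.

64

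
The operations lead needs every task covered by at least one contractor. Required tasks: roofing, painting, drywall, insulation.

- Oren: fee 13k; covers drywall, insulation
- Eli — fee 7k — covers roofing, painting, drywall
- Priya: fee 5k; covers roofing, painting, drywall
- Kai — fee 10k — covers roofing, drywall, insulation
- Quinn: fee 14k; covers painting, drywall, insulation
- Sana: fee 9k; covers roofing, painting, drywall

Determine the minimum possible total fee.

15

Choose Priya and Kai: together they cover roofing, painting, drywall, insulation — every task.
Total fee: 5 + 10 = 15.
No cover costs less than 15.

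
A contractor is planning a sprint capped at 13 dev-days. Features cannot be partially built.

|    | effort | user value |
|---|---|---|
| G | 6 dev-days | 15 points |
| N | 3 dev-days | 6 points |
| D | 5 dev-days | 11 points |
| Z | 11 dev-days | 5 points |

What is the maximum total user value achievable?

26

G + D: effort 6 + 5 = 11 ≤ 13, user value 15 + 11 = 26.
N + D: effort 3 + 5 = 8 ≤ 13, user value 6 + 11 = 17.
G + N: effort 6 + 3 = 9 ≤ 13, user value 15 + 6 = 21.
Best is G and D with total user value 26.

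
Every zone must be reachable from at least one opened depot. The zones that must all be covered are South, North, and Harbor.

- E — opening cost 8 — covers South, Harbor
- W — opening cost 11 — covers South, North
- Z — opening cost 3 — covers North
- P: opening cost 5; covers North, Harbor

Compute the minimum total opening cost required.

The greedy cost-per-new-zone heuristic would pick P and E for 13, but a cheaper cover exists.
Choose E and Z: together they cover South, North, Harbor — every zone.
Total opening cost: 8 + 3 = 11.
No cover costs less than 11.

11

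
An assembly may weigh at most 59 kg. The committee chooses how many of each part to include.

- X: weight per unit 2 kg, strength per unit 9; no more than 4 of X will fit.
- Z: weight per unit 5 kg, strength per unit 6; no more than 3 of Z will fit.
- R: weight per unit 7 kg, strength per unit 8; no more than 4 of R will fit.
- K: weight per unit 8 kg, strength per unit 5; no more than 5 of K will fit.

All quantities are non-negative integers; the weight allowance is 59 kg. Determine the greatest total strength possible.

X has the best ratio (9/2); taking only X gives at most 4×9 = 36 (stopped by the supply cap of 4).
Mixing does better — 4×X, 3×Z, 4×R, and 1×K: weight 59 ≤ 59, strength 4·9 + 3·6 + 4·8 + 1·5 = 91.

91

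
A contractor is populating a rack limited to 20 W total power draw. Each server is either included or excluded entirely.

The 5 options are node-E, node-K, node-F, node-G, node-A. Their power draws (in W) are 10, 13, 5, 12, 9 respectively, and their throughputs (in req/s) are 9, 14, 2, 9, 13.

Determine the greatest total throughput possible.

22

This is an integer program with binary decision variables.
Allowing fractional choices, the relaxed optimum would be about 24.8, but servers are indivisible.
node-E + node-A: power draw 10 + 9 = 19 ≤ 20, throughput 9 + 13 = 22.
node-F + node-A: power draw 5 + 9 = 14 ≤ 20, throughput 2 + 13 = 15.
node-K + node-F: power draw 13 + 5 = 18 ≤ 20, throughput 14 + 2 = 16.
Best is node-E and node-A with total throughput 22.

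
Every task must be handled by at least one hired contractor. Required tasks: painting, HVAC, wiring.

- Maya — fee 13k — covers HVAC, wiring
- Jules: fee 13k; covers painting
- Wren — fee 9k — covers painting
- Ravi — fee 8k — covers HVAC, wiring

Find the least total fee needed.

Choose Wren and Ravi: together they cover painting, HVAC, wiring — every task.
Total fee: 9 + 8 = 17.

17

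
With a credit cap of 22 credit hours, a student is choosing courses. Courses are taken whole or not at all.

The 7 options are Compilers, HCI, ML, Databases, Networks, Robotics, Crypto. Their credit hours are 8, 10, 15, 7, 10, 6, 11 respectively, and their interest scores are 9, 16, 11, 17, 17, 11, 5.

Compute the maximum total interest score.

Compilers + Databases + Robotics: credit hours 8 + 7 + 6 = 21 ≤ 22, interest score 9 + 17 + 11 = 37.
Databases + Networks: credit hours 7 + 10 = 17 ≤ 22, interest score 17 + 17 = 34.
Best is Compilers, Databases, and Robotics with total interest score 37.

37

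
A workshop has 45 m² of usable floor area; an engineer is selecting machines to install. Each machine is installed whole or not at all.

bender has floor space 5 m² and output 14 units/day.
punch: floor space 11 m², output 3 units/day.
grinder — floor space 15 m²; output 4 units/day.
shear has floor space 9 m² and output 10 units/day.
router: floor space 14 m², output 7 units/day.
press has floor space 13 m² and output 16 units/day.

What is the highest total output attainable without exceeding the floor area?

47

bender + shear + router + press: floor space 5 + 9 + 14 + 13 = 41 ≤ 45, output 14 + 10 + 7 + 16 = 47.
bender + punch + shear + press: floor space 5 + 11 + 9 + 13 = 38 ≤ 45, output 14 + 3 + 10 + 16 = 43.
bender + grinder + shear + press: floor space 5 + 15 + 9 + 13 = 42 ≤ 45, output 14 + 4 + 10 + 16 = 44.
Best is bender, shear, router, and press with total output 47.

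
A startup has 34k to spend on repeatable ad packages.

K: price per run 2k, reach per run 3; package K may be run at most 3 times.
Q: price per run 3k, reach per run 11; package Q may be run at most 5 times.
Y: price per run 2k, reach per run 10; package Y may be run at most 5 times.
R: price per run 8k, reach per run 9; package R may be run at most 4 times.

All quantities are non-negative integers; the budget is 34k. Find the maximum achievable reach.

Y has the best ratio (10/2); taking only Y gives at most 5×10 = 50 (stopped by the supply cap of 5).
Mixing does better — 5×Q, 5×Y, and 1×R: price 33 ≤ 34, reach 5·11 + 5·10 + 1·9 = 114.

114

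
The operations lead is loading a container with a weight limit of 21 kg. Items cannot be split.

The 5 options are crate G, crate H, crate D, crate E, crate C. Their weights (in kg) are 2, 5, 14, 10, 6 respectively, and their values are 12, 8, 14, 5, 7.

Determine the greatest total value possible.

Allowing fractional choices, the relaxed optimum would be about 35.0, but items are indivisible.
crate G + crate H + crate C: weight 2 + 5 + 6 = 13 ≤ 21, value 12 + 8 + 7 = 27.
crate G + crate D: weight 2 + 14 = 16 ≤ 21, value 12 + 14 = 26.
crate G + crate H + crate D: weight 2 + 5 + 14 = 21 ≤ 21, value 12 + 8 + 14 = 34.
Best is crate G, crate H, and crate D with total value 34.

34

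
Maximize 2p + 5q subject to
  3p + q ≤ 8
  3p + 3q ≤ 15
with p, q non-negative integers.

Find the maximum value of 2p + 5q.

(p,q)=(0,5): 3·0+1·5=5≤8, 3·0+3·5=15≤15, objective 25.
(p,q)=(1,4): 3·1+1·4=7≤8, 3·1+3·4=15≤15, objective 22.
(p,q)=(0,4): 3·0+1·4=4≤8, 3·0+3·4=12≤15, objective 20.
Maximum is 25 at (p,q)=(0,5).

25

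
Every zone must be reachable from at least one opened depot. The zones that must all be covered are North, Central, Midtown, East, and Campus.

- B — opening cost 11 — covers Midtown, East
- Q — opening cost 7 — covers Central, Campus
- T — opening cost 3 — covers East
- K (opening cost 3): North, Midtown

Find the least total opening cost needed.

Choose Q, T, and K: together they cover North, Central, Midtown, East, Campus — every zone.
Total opening cost: 7 + 3 + 3 = 13.

13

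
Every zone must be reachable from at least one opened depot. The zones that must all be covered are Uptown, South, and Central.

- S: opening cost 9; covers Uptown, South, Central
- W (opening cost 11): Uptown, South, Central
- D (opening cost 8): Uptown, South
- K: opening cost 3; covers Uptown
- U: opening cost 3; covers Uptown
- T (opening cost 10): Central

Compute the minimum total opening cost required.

S alone covers Uptown, South, Central — every zone.
Total opening cost: 9.
No cover costs less than 9.

9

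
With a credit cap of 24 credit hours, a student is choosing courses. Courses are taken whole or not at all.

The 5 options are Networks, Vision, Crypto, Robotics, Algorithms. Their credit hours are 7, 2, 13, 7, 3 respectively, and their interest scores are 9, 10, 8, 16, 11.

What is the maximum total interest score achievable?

Allowing fractional choices, the relaxed optimum would be about 49.1, but courses are indivisible.
Vision + Robotics + Algorithms: credit hours 2 + 7 + 3 = 12 ≤ 24, interest score 10 + 16 + 11 = 37.
Networks + Robotics + Algorithms: credit hours 7 + 7 + 3 = 17 ≤ 24, interest score 9 + 16 + 11 = 36.
Networks + Vision + Robotics + Algorithms: credit hours 7 + 2 + 7 + 3 = 19 ≤ 24, interest score 9 + 10 + 16 + 11 = 46.
Best is Networks, Vision, Robotics, and Algorithms with total interest score 46.

46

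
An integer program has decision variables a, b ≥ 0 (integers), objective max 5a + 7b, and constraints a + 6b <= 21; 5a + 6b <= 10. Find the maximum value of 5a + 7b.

10

Relaxing integrality, the LP optimum is 11.67 at (a,b) = (0, 1.67), which is not an integer point.
(a,b)=(2,0): 1·2+6·0=2≤21, 5·2+6·0=10≤10, objective 10.
(a,b)=(0,1): 1·0+6·1=6≤21, 5·0+6·1=6≤10, objective 7.
(a,b)=(1,0): 1·1+6·0=1≤21, 5·1+6·0=5≤10, objective 5.
The best lattice point is (2,0), giving 10.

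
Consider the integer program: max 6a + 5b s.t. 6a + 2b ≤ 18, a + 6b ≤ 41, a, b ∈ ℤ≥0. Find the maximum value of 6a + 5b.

36

The continuous relaxation peaks at (0.765, 6.71) with value 38.12; rounding to a feasible lattice point costs some objective.
(a,b)=(1,6): 6·1+2·6=18≤18, 1·1+6·6=37≤41, objective 36.
(a,b)=(1,5): 6·1+2·5=16≤18, 1·1+6·5=31≤41, objective 31.
(a,b)=(0,6): 6·0+2·6=12≤18, 1·0+6·6=36≤41, objective 30.
Maximum is 36 at (a,b)=(1,6).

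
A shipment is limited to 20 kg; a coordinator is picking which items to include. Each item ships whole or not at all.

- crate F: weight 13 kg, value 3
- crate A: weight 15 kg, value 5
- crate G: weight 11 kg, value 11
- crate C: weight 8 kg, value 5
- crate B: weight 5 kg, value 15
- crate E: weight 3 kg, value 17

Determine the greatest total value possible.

crate G + crate B + crate E: weight 11 + 5 + 3 = 19 ≤ 20, value 11 + 15 + 17 = 43.
crate B + crate E: weight 5 + 3 = 8 ≤ 20, value 15 + 17 = 32.
crate C + crate B + crate E: weight 8 + 5 + 3 = 16 ≤ 20, value 5 + 15 + 17 = 37.
Best is crate G, crate B, and crate E with total value 43.

43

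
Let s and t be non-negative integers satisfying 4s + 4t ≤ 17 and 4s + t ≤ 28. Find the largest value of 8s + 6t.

(s,t)=(4,0): 4·4+4·0=16≤17, 4·4+1·0=16≤28, objective 32.
(s,t)=(3,1): 4·3+4·1=16≤17, 4·3+1·1=13≤28, objective 30.
(s,t)=(3,0): 4·3+4·0=12≤17, 4·3+1·0=12≤28, objective 24.
No feasible integer point exceeds 32.

32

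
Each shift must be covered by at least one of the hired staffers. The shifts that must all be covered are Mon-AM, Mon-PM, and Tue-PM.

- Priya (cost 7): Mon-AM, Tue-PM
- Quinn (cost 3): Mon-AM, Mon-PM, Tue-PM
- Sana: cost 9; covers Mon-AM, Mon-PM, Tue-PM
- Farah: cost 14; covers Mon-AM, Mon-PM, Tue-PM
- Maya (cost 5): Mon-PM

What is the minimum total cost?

Quinn alone covers Mon-AM, Mon-PM, Tue-PM — every shift.
Total cost: 3.
No cover costs less than 3.

3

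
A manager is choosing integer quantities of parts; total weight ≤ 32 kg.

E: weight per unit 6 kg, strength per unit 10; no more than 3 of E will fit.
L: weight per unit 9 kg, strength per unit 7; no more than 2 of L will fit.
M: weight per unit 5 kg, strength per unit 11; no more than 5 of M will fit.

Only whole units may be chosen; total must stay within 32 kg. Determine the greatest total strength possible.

1×E and 5×M: weight 31 ≤ 32, strength 1·10 + 5·11 = 65.
2×E and 4×M: weight 32 ≤ 32, strength 2·10 + 4·11 = 64.
Best is 65.

65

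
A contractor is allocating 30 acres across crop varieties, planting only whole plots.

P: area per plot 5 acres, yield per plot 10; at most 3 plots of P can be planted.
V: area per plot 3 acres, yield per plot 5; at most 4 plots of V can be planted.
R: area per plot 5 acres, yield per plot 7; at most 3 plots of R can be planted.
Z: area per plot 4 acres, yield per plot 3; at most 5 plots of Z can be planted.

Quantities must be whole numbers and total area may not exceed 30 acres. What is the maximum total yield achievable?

52

This is a bounded integer knapsack.
P has the best ratio (10/5); taking only P gives at most 3×10 = 30 (stopped by the supply cap of 3).
Mixing does better — 3×P, 3×V, and 1×R: area 29 ≤ 30, yield 3·10 + 3·5 + 1·7 = 52.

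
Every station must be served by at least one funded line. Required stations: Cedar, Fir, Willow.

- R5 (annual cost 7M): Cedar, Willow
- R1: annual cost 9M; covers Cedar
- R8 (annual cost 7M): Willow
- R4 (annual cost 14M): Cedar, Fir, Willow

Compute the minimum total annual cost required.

14

R4 alone covers Cedar, Fir, Willow — every station.
Total annual cost: 14.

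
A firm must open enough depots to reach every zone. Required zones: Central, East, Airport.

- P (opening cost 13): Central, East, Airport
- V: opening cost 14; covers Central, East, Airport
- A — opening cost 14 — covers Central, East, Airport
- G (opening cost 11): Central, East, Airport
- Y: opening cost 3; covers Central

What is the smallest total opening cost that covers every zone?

11

The greedy cost-per-new-zone heuristic would pick Y and G for 14, but a cheaper cover exists.
G alone covers Central, East, Airport — every zone.
Total opening cost: 11.
No cover costs less than 11.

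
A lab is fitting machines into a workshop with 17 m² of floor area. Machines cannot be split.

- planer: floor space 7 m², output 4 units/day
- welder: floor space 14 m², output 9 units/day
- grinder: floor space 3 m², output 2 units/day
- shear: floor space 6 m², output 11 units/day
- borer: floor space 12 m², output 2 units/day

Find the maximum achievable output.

grinder + shear: floor space 3 + 6 = 9 ≤ 17, output 2 + 11 = 13.
planer + shear: floor space 7 + 6 = 13 ≤ 17, output 4 + 11 = 15.
planer + grinder + shear: floor space 7 + 3 + 6 = 16 ≤ 17, output 4 + 2 + 11 = 17.
Best is planer, grinder, and shear with total output 17.

17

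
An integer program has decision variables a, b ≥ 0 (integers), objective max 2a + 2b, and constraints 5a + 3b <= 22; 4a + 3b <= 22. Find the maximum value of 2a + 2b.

14

(a,b)=(0,7): 5·0+3·7=21≤22, 4·0+3·7=21≤22, objective 14.
(a,b)=(0,6): 5·0+3·6=18≤22, 4·0+3·6=18≤22, objective 12.
No feasible integer point exceeds 14.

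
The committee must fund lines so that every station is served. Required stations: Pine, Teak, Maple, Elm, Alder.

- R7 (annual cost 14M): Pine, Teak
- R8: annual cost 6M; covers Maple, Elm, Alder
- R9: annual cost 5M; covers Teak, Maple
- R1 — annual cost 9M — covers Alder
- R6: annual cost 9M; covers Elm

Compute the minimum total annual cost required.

20

The greedy cost-per-new-station heuristic would pick R8, R9, and R7 for 25, but a cheaper cover exists.
Choose R7 and R8: together they cover Pine, Teak, Maple, Elm, Alder — every station.
Total annual cost: 14 + 6 = 20.
No cover costs less than 20.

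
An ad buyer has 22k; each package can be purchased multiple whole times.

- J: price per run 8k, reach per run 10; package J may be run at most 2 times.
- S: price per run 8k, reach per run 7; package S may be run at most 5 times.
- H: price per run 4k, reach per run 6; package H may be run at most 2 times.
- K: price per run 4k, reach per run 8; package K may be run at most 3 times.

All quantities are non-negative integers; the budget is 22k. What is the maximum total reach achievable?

36

This is a bounded integer knapsack.
Take 2×H and 3×K: price 20 ≤ 22, reach 2·6 + 3·8 = 36.
K has the best ratio (8/4) and is taken to its limit of 3; remaining capacity is filled optimally with the others.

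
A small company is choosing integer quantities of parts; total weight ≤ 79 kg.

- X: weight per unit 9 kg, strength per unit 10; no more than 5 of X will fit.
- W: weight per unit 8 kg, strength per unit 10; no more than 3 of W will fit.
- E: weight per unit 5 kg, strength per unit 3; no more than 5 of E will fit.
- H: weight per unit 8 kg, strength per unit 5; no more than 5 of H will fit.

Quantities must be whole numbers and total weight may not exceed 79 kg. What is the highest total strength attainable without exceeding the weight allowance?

W has the best ratio (10/8); taking only W gives at most 3×10 = 30 (stopped by the supply cap of 3).
Mixing does better — 5×X, 3×W, and 2×E: weight 79 ≤ 79, strength 5·10 + 3·10 + 2·3 = 86.

86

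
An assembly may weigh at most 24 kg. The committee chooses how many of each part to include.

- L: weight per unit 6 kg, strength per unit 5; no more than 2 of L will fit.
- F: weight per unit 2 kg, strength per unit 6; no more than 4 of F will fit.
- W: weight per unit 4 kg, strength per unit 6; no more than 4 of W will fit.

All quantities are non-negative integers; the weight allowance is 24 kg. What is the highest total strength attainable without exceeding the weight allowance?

3×F and 4×W: weight 22 ≤ 24, strength 3·6 + 4·6 = 42.
4×F and 4×W: weight 24 ≤ 24, strength 4·6 + 4·6 = 48.
Best is 48.

48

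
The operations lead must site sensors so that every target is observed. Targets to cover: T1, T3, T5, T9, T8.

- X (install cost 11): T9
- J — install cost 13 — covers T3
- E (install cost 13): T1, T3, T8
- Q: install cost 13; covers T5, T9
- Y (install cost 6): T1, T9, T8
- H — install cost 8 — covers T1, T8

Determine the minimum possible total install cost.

26

This is a weighted set-cover instance.
The greedy cost-per-new-target heuristic would pick Y, J, and Q for 32, but a cheaper cover exists.
Choose E and Q: together they cover T1, T3, T5, T9, T8 — every target.
Total install cost: 13 + 13 = 26.
No cover costs less than 26.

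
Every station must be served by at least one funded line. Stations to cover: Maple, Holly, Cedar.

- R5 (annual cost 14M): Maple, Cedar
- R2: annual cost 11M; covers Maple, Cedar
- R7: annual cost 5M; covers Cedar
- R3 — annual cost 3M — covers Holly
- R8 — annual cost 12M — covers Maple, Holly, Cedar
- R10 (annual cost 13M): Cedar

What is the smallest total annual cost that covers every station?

12

This is a weighted set-cover instance.
R8 alone covers Maple, Holly, Cedar — every station.
Total annual cost: 12.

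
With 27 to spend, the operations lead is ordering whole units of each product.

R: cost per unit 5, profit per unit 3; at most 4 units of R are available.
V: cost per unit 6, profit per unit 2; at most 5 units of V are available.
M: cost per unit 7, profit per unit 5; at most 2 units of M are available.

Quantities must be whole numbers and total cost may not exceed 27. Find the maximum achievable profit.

Take 4×R and 1×M: cost 27 ≤ 27, profit 4·3 + 1·5 = 17.
No other integer combination yields more.

17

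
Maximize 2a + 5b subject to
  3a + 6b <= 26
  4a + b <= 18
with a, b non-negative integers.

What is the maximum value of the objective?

Relaxing integrality, the LP optimum is 21.67 at (a,b) = (0, 4.33), which is not an integer point.
(a,b)=(0,4): 3·0+6·4=24≤26, 4·0+1·4=4≤18, objective 20.
(a,b)=(1,3): 3·1+6·3=21≤26, 4·1+1·3=7≤18, objective 17.
(a,b)=(0,3): 3·0+6·3=18≤26, 4·0+1·3=3≤18, objective 15.
No feasible integer point exceeds 20.

20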